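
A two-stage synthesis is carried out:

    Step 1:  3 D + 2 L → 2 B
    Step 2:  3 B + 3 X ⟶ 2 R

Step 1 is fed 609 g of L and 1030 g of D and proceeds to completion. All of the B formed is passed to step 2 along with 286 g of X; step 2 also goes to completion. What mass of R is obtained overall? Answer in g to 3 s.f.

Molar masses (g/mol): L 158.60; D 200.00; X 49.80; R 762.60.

Step 1:
n(L) = 609.0 / 158.60 = 3.840 mol
n(D) = 1030 / 200.00 = 5.150 mol
n/ν → L: 1.920, D: 1.717; D is limiting.
n(B) produced = (2/3) × 5.150 = 3.433 mol
Step 2:
n(B) available = 3.433 mol
n(X) = 286.0 / 49.80 = 5.743 mol
n/ν → B: 1.144, X: 1.914; B is limiting.
n(R) = (2/3) × 3.433 = 2.289 mol
mass = 2.289 × 762.60 = 1746 g

1750 g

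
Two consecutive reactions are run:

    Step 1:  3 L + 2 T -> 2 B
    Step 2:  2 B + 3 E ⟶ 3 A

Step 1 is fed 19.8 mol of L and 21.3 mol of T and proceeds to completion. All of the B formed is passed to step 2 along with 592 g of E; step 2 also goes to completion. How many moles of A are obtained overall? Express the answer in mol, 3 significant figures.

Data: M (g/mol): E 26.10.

Step 1:
n(L) = 19.80 mol
n(T) = 21.30 mol
n/ν for L = 19.80/3 = 6.600
n/ν for T = 21.30/2 = 10.65
Smallest n/ν is L → limiting reagent.
n(B) produced = (2/3) × 19.80 = 13.20 mol
Step 2:
n(B) available = 13.20 mol
n(E) = 592.0 / 26.10 = 22.68 mol
n/ν for B = 13.20/2 = 6.600
n/ν for E = 22.68/3 = 7.560
Smallest n/ν is B → limiting reagent.
n(A) = (3/2) × 13.20 = 19.80 mol

19.8 mol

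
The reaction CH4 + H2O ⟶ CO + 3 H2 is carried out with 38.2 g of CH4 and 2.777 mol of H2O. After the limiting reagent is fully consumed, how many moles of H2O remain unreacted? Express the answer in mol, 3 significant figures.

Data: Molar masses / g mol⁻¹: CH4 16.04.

0.395 mol

n(CH4) = 38.20 / 16.04 = 2.382 mol
n(H2O) = 2.777 mol
n/ν → CH4: 2.382, H2O: 2.777; CH4 is limiting.
H2O consumed = (1/1) × 2.382 = 2.382 mol
H2O remaining = 2.777 − 2.382 = 0.3950 mol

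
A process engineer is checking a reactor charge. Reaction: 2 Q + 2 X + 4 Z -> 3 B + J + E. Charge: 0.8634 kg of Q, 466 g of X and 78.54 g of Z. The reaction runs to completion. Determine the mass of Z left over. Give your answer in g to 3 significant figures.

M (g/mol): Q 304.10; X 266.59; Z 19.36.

10.9 g

n(Q) = 0.8634×1000 / 304.10 = 2.839 mol
n(X) = 466.0 / 266.59 = 1.748 mol
n(Z) = 78.54 / 19.36 = 4.057 mol
n/ν for Q = 2.839/2 = 1.420
n/ν for X = 1.748/2 = 0.8740
n/ν for Z = 4.057/4 = 1.014
Smallest n/ν is X → limiting reagent.
Z consumed = (4/2) × 1.748 = 3.496 mol
Z remaining = 4.057 − 3.496 = 0.5610 mol
mass = 0.5610 × 19.36 = 10.86 g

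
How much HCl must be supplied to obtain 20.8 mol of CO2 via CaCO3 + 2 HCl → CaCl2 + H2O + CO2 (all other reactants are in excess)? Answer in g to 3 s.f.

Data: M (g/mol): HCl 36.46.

n(CO2) = 20.80 mol
n(HCl) = (2/1) × 20.80 = 41.60 mol
mass = 41.60 × 36.46 = 1517 g

1520 g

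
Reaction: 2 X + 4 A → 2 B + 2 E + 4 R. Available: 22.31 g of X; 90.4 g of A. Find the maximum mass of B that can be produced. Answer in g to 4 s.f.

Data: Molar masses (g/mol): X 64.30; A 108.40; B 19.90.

6.905 g

n(X) = 22.31 / 64.30 = 0.3470 mol
n(A) = 90.40 / 108.40 = 0.8339 mol
n/ν for X = 0.3470/2 = 0.1735
n/ν for A = 0.8339/4 = 0.2085
Smallest n/ν is X → limiting reagent.
n(B) = (2/2) × 0.3470 = 0.3470 mol
mass = 0.3470 × 19.90 = 6.905 g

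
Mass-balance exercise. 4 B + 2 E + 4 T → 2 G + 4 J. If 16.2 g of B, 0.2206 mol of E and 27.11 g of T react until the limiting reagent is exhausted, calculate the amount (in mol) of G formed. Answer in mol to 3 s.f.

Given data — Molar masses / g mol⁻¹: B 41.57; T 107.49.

n(B) = 16.20 / 41.57 = 0.3897 mol
n(E) = 0.2206 mol
n(T) = 27.11 / 107.49 = 0.2522 mol
n/ν for B = 0.3897/4 = 0.09743
n/ν for E = 0.2206/2 = 0.1103
n/ν for T = 0.2522/4 = 0.06305
Smallest n/ν is T → limiting reagent.
n(G) = (2/4) × 0.2522 = 0.1261 mol

0.126 mol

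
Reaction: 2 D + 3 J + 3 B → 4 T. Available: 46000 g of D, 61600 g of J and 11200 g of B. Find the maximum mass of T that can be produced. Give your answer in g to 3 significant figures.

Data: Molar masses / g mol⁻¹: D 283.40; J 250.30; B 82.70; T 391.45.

n(D) = 46000 / 283.40 = 162.3 mol
n(J) = 61600 / 250.30 = 246.1 mol
n(B) = 11200 / 82.70 = 135.4 mol
n/ν for D = 162.3/2 = 81.15
n/ν for J = 246.1/3 = 82.03
n/ν for B = 135.4/3 = 45.13
Smallest n/ν is B → limiting reagent.
n(T) = (4/3) × 135.4 = 180.5 mol
mass = 180.5 × 391.45 = 70660 g

70700 g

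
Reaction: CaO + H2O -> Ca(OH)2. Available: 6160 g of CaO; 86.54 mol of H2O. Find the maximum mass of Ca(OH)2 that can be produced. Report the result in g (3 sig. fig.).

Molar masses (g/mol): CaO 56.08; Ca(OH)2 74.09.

6410 g

n(CaO) = 6160 / 56.08 = 109.8 mol
n(H2O) = 86.54 mol
n/ν for CaO = 109.8/1 = 109.8
n/ν for H2O = 86.54/1 = 86.54
Smallest n/ν is H2O → limiting reagent.
n(Ca(OH)2) = (1/1) × 86.54 = 86.54 mol
mass = 86.54 × 74.09 = 6412 g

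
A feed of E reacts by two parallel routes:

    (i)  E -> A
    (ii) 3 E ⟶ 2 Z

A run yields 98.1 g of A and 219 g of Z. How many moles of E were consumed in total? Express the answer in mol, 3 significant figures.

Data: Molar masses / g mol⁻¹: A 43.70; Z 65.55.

n(A) = 98.1 / 43.70 = 2.245 mol
n(Z) = 219 / 65.55 = 3.341 mol
n(E) via (i) = (1/1)×2.245 = 2.245 mol
n(E) via (ii) = (3/2)×3.341 = 5.012 mol
total n(E) = 2.245 + 5.012 = 7.257 mol

7.26 mol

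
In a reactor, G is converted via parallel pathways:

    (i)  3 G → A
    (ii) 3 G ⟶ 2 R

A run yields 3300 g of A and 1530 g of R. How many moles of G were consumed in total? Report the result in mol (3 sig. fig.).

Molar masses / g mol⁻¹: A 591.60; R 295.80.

24.5 mol

n(A) = 3300 / 591.60 = 5.578 mol
n(R) = 1530 / 295.80 = 5.172 mol
n(G) via (i) = (3/1)×5.578 = 16.73 mol
n(G) via (ii) = (3/2)×5.172 = 7.758 mol
total n(G) = 16.73 + 7.758 = 24.49 mol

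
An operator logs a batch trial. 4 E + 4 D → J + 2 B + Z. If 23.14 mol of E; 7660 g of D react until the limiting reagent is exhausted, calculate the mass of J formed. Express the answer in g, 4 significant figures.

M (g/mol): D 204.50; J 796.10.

4605 g

n(E) = 23.14 mol
n(D) = 7660 / 204.50 = 37.46 mol
n/ν for E = 23.14/4 = 5.785
n/ν for D = 37.46/4 = 9.365
Smallest n/ν is E → limiting reagent.
n(J) = (1/4) × 23.14 = 5.785 mol
mass = 5.785 × 796.10 = 4605 g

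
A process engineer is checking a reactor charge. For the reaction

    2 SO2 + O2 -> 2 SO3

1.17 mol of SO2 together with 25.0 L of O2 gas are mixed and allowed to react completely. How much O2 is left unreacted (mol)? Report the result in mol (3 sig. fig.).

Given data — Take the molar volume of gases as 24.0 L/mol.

0.457 mol

n(SO2) = 1.170 mol
n(O2) = 25.00 / 24.0 = 1.042 mol
n/ν for SO2 = 1.170/2 = 0.5850
n/ν for O2 = 1.042/1 = 1.042
Smallest n/ν is SO2 → limiting reagent.
O2 consumed = (1/2) × 1.170 = 0.5850 mol
O2 remaining = 1.042 − 0.5850 = 0.4570 mol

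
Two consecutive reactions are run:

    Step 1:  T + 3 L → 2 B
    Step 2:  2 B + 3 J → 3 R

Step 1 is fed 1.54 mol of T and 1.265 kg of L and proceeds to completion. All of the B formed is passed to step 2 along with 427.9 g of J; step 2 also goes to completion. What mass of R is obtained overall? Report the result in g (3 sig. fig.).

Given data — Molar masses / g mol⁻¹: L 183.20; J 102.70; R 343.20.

Step 1:
n(T) = 1.540 mol
n(L) = 1.265×1000 / 183.20 = 6.905 mol
n/ν for T = 1.540/1 = 1.540
n/ν for L = 6.905/3 = 2.302
Smallest n/ν is T → limiting reagent.
n(B) produced = (2/1) × 1.540 = 3.080 mol
Step 2:
n(B) available = 3.080 mol
n(J) = 427.9 / 102.70 = 4.167 mol
n/ν for B = 3.080/2 = 1.540
n/ν for J = 4.167/3 = 1.389
Smallest n/ν is J → limiting reagent.
n(R) = (3/3) × 4.167 = 4.167 mol
mass = 4.167 × 343.20 = 1430 g

1430 g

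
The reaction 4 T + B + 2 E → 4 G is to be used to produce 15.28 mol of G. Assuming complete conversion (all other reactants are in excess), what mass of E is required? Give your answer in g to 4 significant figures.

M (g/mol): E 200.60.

n(G) = 15.28 mol
n(E) = (2/4) × 15.28 = 7.640 mol
mass = 7.640 × 200.60 = 1533 g

1533 g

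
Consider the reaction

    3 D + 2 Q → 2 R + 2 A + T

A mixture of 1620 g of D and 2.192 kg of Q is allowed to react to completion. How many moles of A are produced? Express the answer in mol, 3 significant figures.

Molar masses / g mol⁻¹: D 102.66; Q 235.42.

9.31 mol

n(D) = 1620 / 102.66 = 15.78 mol
n(Q) = 2.192×1000 / 235.42 = 9.311 mol
n/ν for D = 15.78/3 = 5.260
n/ν for Q = 9.311/2 = 4.656
Smallest n/ν is Q → limiting reagent.
n(A) = (2/2) × 9.311 = 9.311 mol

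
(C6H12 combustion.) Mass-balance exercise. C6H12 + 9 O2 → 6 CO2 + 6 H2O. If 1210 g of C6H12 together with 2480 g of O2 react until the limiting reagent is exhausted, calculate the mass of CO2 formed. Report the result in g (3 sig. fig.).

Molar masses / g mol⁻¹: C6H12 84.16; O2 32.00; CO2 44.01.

2270 g

n(C6H12) = 1210 / 84.16 = 14.38 mol
n(O2) = 2480 / 32.00 = 77.50 mol
n/ν for C6H12 = 14.38/1 = 14.38
n/ν for O2 = 77.50/9 = 8.611
Smallest n/ν is O2 → limiting reagent.
n(CO2) = (6/9) × 77.50 = 51.67 mol
mass = 51.67 × 44.01 = 2274 g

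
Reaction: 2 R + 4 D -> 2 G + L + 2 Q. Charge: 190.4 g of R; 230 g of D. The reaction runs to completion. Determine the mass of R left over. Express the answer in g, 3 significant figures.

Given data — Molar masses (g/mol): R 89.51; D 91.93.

n(R) = 190.4 / 89.51 = 2.127 mol
n(D) = 230.0 / 91.93 = 2.502 mol
n/ν for R = 2.127/2 = 1.064
n/ν for D = 2.502/4 = 0.6255
Smallest n/ν is D → limiting reagent.
R consumed = (2/4) × 2.502 = 1.251 mol
R remaining = 2.127 − 1.251 = 0.8760 mol
mass = 0.8760 × 89.51 = 78.41 g

78.4 g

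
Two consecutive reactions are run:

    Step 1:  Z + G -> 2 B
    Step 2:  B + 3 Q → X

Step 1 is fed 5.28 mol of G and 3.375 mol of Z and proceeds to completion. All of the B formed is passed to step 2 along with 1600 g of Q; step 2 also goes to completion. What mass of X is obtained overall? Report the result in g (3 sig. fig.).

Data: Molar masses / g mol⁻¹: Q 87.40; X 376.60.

2300 g

Step 1:
n(G) = 5.280 mol
n(Z) = 3.375 mol
n/ν for G = 5.280/1 = 5.280
n/ν for Z = 3.375/1 = 3.375
Smallest n/ν is Z → limiting reagent.
n(B) produced = (2/1) × 3.375 = 6.750 mol
Step 2:
n(B) available = 6.750 mol
n(Q) = 1600 / 87.40 = 18.31 mol
n/ν for B = 6.750/1 = 6.750
n/ν for Q = 18.31/3 = 6.103
Smallest n/ν is Q → limiting reagent.
n(X) = (1/3) × 18.31 = 6.103 mol
mass = 6.103 × 376.60 = 2298 g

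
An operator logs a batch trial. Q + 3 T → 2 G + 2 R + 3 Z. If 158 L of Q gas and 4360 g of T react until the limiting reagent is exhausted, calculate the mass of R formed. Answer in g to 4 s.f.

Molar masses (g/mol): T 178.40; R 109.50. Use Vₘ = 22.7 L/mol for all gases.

n(Q) = 158.0 / 22.7 = 6.960 mol
n(T) = 4360 / 178.40 = 24.44 mol
n/ν for Q = 6.960/1 = 6.960
n/ν for T = 24.44/3 = 8.147
Smallest n/ν is Q → limiting reagent.
n(R) = (2/1) × 6.960 = 13.92 mol
mass = 13.92 × 109.50 = 1524 g

1524 g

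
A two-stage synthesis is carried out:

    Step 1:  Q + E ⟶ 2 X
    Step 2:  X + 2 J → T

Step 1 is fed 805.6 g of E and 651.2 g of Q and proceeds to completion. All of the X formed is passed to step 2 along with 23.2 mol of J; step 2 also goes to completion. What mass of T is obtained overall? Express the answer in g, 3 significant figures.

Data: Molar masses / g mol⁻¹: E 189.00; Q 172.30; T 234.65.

1770 g

Step 1:
n(E) = 805.6 / 189.00 = 4.262 mol
n(Q) = 651.2 / 172.30 = 3.779 mol
n/ν for E = 4.262/1 = 4.262
n/ν for Q = 3.779/1 = 3.779
Smallest n/ν is Q → limiting reagent.
n(X) produced = (2/1) × 3.779 = 7.558 mol
Step 2:
n(X) available = 7.558 mol
n(J) = 23.20 mol
n/ν for X = 7.558/1 = 7.558
n/ν for J = 23.20/2 = 11.60
Smallest n/ν is X → limiting reagent.
n(T) = (1/1) × 7.558 = 7.558 mol
mass = 7.558 × 234.65 = 1773 g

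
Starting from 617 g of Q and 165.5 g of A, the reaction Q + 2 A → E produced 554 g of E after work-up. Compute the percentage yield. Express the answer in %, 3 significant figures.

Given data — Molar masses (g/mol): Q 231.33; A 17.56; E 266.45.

n(Q) = 617.0 / 231.33 = 2.667 mol
n(A) = 165.5 / 17.56 = 9.425 mol
n/ν → Q: 2.667, A: 4.713; Q is limiting.
theoretical n(E) = (1/1) × 2.667 = 2.667 mol → 710.6 g
% yield = 554 / 710.6 × 100 = 77.96 %

78.0 %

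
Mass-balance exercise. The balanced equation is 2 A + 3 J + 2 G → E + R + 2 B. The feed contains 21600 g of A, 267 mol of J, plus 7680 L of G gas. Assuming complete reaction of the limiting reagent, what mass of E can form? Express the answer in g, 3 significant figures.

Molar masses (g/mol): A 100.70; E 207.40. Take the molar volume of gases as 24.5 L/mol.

18500 g

n(A) = 21600 / 100.70 = 214.5 mol
n(J) = 267.0 mol
n(G) = 7680 / 24.5 = 313.5 mol
n/ν → A: 107.3, J: 89.00, G: 156.8; J is limiting.
n(E) = (1/3) × 267.0 = 89.00 mol
mass = 89.00 × 207.40 = 18460 g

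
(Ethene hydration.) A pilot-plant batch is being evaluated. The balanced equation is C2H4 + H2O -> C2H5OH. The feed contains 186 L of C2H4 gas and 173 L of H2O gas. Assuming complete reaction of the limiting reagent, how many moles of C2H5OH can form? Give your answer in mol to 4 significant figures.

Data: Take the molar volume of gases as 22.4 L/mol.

n(C2H4) = 186.0 / 22.4 = 8.304 mol
n(H2O) = 173.0 / 22.4 = 7.723 mol
n/ν for C2H4 = 8.304/1 = 8.304
n/ν for H2O = 7.723/1 = 7.723
Smallest n/ν is H2O → limiting reagent.
n(C2H5OH) = (1/1) × 7.723 = 7.723 mol

7.723 mol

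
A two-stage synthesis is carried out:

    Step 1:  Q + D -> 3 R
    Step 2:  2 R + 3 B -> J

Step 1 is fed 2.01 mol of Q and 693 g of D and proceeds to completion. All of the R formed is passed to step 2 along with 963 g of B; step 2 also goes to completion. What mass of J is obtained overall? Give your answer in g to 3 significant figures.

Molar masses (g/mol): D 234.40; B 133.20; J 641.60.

Step 1:
n(Q) = 2.010 mol
n(D) = 693.0 / 234.40 = 2.956 mol
n/ν for Q = 2.010/1 = 2.010
n/ν for D = 2.956/1 = 2.956
Smallest n/ν is Q → limiting reagent.
n(R) produced = (3/1) × 2.010 = 6.030 mol
Step 2:
n(R) available = 6.030 mol
n(B) = 963.0 / 133.20 = 7.230 mol
n/ν for R = 6.030/2 = 3.015
n/ν for B = 7.230/3 = 2.410
Smallest n/ν is B → limiting reagent.
n(J) = (1/3) × 7.230 = 2.410 mol
mass = 2.410 × 641.60 = 1546 g

1550 g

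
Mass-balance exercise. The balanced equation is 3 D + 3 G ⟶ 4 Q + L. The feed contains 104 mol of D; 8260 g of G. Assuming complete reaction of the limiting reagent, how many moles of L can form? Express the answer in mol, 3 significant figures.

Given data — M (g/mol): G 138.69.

19.9 mol

n(D) = 104.0 mol
n(G) = 8260 / 138.69 = 59.56 mol
n/ν for D = 104.0/3 = 34.67
n/ν for G = 59.56/3 = 19.85
Smallest n/ν is G → limiting reagent.
n(L) = (1/3) × 59.56 = 19.85 mol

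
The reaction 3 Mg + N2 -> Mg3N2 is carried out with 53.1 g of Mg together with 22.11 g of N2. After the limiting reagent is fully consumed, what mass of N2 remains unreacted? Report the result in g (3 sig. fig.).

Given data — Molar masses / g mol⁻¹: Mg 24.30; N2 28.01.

1.71 g

n(Mg) = 53.10 / 24.30 = 2.185 mol
n(N2) = 22.11 / 28.01 = 0.7894 mol
n/ν for Mg = 2.185/3 = 0.7283
n/ν for N2 = 0.7894/1 = 0.7894
Smallest n/ν is Mg → limiting reagent.
N2 consumed = (1/3) × 2.185 = 0.7283 mol
N2 remaining = 0.7894 − 0.7283 = 0.06110 mol
mass = 0.06110 × 28.01 = 1.711 g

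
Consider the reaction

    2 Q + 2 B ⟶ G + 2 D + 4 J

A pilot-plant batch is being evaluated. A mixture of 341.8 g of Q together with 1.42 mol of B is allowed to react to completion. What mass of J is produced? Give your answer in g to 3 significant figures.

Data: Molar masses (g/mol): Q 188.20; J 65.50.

186 g

n(Q) = 341.8 / 188.20 = 1.816 mol
n(B) = 1.420 mol
n/ν for Q = 1.816/2 = 0.9080
n/ν for B = 1.420/2 = 0.7100
Smallest n/ν is B → limiting reagent.
n(J) = (4/2) × 1.420 = 2.840 mol
mass = 2.840 × 65.50 = 186.0 g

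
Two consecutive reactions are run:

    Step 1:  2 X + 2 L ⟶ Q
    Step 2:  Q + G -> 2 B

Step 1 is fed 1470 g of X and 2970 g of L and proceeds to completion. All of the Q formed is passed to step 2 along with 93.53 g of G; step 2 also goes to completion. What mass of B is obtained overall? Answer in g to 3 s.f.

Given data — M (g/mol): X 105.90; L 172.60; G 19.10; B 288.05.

2820 g

Step 1:
n(X) = 1470 / 105.90 = 13.88 mol
n(L) = 2970 / 172.60 = 17.21 mol
n/ν → X: 6.940, L: 8.605; X is limiting.
n(Q) produced = (1/2) × 13.88 = 6.940 mol
Step 2:
n(Q) available = 6.940 mol
n(G) = 93.53 / 19.10 = 4.897 mol
n/ν → Q: 6.940, G: 4.897; G is limiting.
n(B) = (2/1) × 4.897 = 9.794 mol
mass = 9.794 × 288.05 = 2821 g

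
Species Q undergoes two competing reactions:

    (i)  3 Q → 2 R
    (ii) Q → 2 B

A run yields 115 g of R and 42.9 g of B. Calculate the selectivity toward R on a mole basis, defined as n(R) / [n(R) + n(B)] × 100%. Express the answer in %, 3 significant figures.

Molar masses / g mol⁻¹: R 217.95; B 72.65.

n(R) = 115 / 217.95 = 0.5276 mol
n(B) = 42.9 / 72.65 = 0.5905 mol
selectivity = 0.5276/(0.5276+0.5905) × 100 = 47.19 %

47.2 %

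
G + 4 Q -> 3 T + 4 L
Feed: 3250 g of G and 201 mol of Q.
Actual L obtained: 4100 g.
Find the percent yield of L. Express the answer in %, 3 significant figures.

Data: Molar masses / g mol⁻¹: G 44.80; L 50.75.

40.2 %

n(G) = 3250 / 44.80 = 72.54 mol
n(Q) = 201.0 mol
n/ν for G = 72.54/1 = 72.54
n/ν for Q = 201.0/4 = 50.25
Smallest n/ν is Q → limiting reagent.
theoretical n(L) = (4/4) × 201.0 = 201.0 mol → 10200 g
% yield = 4100 / 10200 × 100 = 40.20 %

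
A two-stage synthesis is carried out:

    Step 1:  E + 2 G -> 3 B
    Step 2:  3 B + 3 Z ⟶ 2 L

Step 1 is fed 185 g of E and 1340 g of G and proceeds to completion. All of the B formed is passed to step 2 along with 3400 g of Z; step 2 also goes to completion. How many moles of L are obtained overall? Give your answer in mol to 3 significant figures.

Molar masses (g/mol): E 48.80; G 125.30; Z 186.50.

Step 1:
n(E) = 185.0 / 48.80 = 3.791 mol
n(G) = 1340 / 125.30 = 10.69 mol
n/ν for E = 3.791/1 = 3.791
n/ν for G = 10.69/2 = 5.345
Smallest n/ν is E → limiting reagent.
n(B) produced = (3/1) × 3.791 = 11.37 mol
Step 2:
n(B) available = 11.37 mol
n(Z) = 3400 / 186.50 = 18.23 mol
n/ν for B = 11.37/3 = 3.790
n/ν for Z = 18.23/3 = 6.077
Smallest n/ν is B → limiting reagent.
n(L) = (2/3) × 11.37 = 7.580 mol

7.58 mol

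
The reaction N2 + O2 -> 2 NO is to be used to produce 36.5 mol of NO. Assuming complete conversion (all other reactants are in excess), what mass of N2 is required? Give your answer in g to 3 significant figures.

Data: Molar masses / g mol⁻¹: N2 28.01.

511 g

n(NO) = 36.50 mol
n(N2) = (1/2) × 36.50 = 18.25 mol
mass = 18.25 × 28.01 = 511.2 g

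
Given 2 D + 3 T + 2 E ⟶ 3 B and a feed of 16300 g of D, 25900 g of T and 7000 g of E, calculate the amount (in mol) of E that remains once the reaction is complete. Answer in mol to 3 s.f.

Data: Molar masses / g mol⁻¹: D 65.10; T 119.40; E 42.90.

n(D) = 16300 / 65.10 = 250.4 mol
n(T) = 25900 / 119.40 = 216.9 mol
n(E) = 7000 / 42.90 = 163.2 mol
n/ν for D = 250.4/2 = 125.2
n/ν for T = 216.9/3 = 72.30
n/ν for E = 163.2/2 = 81.60
Smallest n/ν is T → limiting reagent.
E consumed = (2/3) × 216.9 = 144.6 mol
E remaining = 163.2 − 144.6 = 18.60 mol

18.6 mol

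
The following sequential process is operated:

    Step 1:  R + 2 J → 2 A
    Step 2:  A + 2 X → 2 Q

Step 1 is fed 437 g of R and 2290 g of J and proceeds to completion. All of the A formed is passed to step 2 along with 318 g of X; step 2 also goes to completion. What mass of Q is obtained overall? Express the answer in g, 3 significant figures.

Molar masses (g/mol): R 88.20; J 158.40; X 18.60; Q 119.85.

2050 g

Step 1:
n(R) = 437.0 / 88.20 = 4.955 mol
n(J) = 2290 / 158.40 = 14.46 mol
n/ν for R = 4.955/1 = 4.955
n/ν for J = 14.46/2 = 7.230
Smallest n/ν is R → limiting reagent.
n(A) produced = (2/1) × 4.955 = 9.910 mol
Step 2:
n(A) available = 9.910 mol
n(X) = 318.0 / 18.60 = 17.10 mol
n/ν for A = 9.910/1 = 9.910
n/ν for X = 17.10/2 = 8.550
Smallest n/ν is X → limiting reagent.
n(Q) = (2/2) × 17.10 = 17.10 mol
mass = 17.10 × 119.85 = 2049 g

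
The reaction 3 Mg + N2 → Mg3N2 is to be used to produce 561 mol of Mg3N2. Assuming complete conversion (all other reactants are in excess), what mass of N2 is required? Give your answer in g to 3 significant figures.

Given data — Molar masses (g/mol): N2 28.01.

15700 g

n(Mg3N2) = 561.0 mol
n(N2) = (1/1) × 561.0 = 561.0 mol
mass = 561.0 × 28.01 = 15710 g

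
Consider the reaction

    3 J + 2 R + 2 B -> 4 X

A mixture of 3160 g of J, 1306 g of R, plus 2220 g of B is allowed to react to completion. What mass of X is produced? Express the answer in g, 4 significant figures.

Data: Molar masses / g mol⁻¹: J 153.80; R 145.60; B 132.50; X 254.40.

4564 g

n(J) = 3160 / 153.80 = 20.55 mol
n(R) = 1306 / 145.60 = 8.970 mol
n(B) = 2220 / 132.50 = 16.75 mol
n/ν for J = 20.55/3 = 6.850
n/ν for R = 8.970/2 = 4.485
n/ν for B = 16.75/2 = 8.375
Smallest n/ν is R → limiting reagent.
n(X) = (4/2) × 8.970 = 17.94 mol
mass = 17.94 × 254.40 = 4564 g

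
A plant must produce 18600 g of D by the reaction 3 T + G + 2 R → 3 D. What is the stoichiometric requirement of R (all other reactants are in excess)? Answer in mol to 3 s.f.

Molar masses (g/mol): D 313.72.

n(D) = 18600 / 313.72 = 59.29 mol
n(R) = (2/3) × 59.29 = 39.53 mol

39.5 mol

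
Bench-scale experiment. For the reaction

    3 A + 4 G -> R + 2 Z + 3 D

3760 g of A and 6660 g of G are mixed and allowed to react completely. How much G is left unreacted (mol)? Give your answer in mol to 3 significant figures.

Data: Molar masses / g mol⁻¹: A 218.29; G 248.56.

n(A) = 3760 / 218.29 = 17.22 mol
n(G) = 6660 / 248.56 = 26.79 mol
n/ν for A = 17.22/3 = 5.740
n/ν for G = 26.79/4 = 6.698
Smallest n/ν is A → limiting reagent.
G consumed = (4/3) × 17.22 = 22.96 mol
G remaining = 26.79 − 22.96 = 3.830 mol

3.83 mol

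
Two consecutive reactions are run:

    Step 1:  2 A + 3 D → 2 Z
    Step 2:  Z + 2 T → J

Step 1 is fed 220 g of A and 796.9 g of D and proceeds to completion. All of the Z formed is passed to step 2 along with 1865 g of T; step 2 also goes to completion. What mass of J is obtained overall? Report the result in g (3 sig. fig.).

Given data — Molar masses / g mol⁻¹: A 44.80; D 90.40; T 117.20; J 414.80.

Step 1:
n(A) = 220.0 / 44.80 = 4.911 mol
n(D) = 796.9 / 90.40 = 8.815 mol
n/ν → A: 2.456, D: 2.938; A is limiting.
n(Z) produced = (2/2) × 4.911 = 4.911 mol
Step 2:
n(Z) available = 4.911 mol
n(T) = 1865 / 117.20 = 15.91 mol
n/ν → Z: 4.911, T: 7.955; Z is limiting.
n(J) = (1/1) × 4.911 = 4.911 mol
mass = 4.911 × 414.80 = 2037 g

2040 g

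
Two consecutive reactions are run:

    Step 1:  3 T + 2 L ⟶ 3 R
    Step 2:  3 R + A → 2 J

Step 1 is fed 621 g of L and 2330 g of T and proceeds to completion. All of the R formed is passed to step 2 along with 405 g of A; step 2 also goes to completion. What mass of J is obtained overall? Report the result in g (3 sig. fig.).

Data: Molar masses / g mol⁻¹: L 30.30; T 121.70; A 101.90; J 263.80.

2100 g

Step 1:
n(L) = 621.0 / 30.30 = 20.50 mol
n(T) = 2330 / 121.70 = 19.15 mol
n/ν → L: 10.25, T: 6.383; T is limiting.
n(R) produced = (3/3) × 19.15 = 19.15 mol
Step 2:
n(R) available = 19.15 mol
n(A) = 405.0 / 101.90 = 3.974 mol
n/ν → R: 6.383, A: 3.974; A is limiting.
n(J) = (2/1) × 3.974 = 7.948 mol
mass = 7.948 × 263.80 = 2097 g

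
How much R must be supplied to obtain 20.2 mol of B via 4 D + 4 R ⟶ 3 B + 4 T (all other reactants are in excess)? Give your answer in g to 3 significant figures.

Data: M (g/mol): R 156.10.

4200 g

n(B) = 20.20 mol
n(R) = (4/3) × 20.20 = 26.93 mol
mass = 26.93 × 156.10 = 4204 g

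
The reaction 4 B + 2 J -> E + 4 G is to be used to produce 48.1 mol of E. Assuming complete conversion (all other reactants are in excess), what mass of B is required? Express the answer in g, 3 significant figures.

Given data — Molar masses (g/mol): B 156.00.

n(E) = 48.10 mol
n(B) = (4/1) × 48.10 = 192.4 mol
mass = 192.4 × 156.00 = 30010 g

30000 g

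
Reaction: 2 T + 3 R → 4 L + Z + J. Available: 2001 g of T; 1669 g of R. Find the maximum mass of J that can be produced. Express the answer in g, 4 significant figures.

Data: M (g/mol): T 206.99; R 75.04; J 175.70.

n(T) = 2001 / 206.99 = 9.667 mol
n(R) = 1669 / 75.04 = 22.24 mol
n/ν for T = 9.667/2 = 4.834
n/ν for R = 22.24/3 = 7.413
Smallest n/ν is T → limiting reagent.
n(J) = (1/2) × 9.667 = 4.834 mol
mass = 4.834 × 175.70 = 849.3 g

849.3 g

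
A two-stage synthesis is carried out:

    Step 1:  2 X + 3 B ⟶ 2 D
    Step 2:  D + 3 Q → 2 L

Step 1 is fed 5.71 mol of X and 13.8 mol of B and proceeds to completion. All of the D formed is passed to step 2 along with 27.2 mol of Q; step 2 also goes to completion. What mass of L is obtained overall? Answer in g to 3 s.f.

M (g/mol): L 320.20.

Step 1:
n(X) = 5.710 mol
n(B) = 13.80 mol
n/ν → X: 2.855, B: 4.600; X is limiting.
n(D) produced = (2/2) × 5.710 = 5.710 mol
Step 2:
n(D) available = 5.710 mol
n(Q) = 27.20 mol
n/ν → D: 5.710, Q: 9.067; D is limiting.
n(L) = (2/1) × 5.710 = 11.42 mol
mass = 11.42 × 320.20 = 3657 g

3660 g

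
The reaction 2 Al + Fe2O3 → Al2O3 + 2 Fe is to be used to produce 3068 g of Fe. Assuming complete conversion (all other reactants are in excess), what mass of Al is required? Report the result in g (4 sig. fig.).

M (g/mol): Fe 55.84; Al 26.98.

n(Fe) = 3068 / 55.84 = 54.94 mol
n(Al) = (2/2) × 54.94 = 54.94 mol
mass = 54.94 × 26.98 = 1482 g

1482 g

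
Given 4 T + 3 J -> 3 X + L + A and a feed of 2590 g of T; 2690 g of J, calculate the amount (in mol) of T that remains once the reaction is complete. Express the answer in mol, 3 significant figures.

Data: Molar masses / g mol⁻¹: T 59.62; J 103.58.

8.81 mol

n(T) = 2590 / 59.62 = 43.44 mol
n(J) = 2690 / 103.58 = 25.97 mol
n/ν for T = 43.44/4 = 10.86
n/ν for J = 25.97/3 = 8.657
Smallest n/ν is J → limiting reagent.
T consumed = (4/3) × 25.97 = 34.63 mol
T remaining = 43.44 − 34.63 = 8.810 mol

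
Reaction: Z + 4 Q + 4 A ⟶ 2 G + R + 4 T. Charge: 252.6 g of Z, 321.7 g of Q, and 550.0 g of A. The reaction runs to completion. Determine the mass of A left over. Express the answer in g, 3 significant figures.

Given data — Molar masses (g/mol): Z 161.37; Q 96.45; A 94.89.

234 g

n(Z) = 252.6 / 161.37 = 1.565 mol
n(Q) = 321.7 / 96.45 = 3.335 mol
n(A) = 550.0 / 94.89 = 5.796 mol
n/ν for Z = 1.565/1 = 1.565
n/ν for Q = 3.335/4 = 0.8338
n/ν for A = 5.796/4 = 1.449
Smallest n/ν is Q → limiting reagent.
A consumed = (4/4) × 3.335 = 3.335 mol
A remaining = 5.796 − 3.335 = 2.461 mol
mass = 2.461 × 94.89 = 233.5 g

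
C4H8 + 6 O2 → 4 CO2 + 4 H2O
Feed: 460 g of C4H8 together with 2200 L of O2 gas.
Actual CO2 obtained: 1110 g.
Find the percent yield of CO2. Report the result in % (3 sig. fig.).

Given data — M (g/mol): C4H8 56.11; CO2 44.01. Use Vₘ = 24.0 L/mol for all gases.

76.9 %

n(C4H8) = 460.0 / 56.11 = 8.198 mol
n(O2) = 2200 / 24.0 = 91.67 mol
n/ν for C4H8 = 8.198/1 = 8.198
n/ν for O2 = 91.67/6 = 15.28
Smallest n/ν is C4H8 → limiting reagent.
theoretical n(CO2) = (4/1) × 8.198 = 32.79 mol → 1443 g
% yield = 1110 / 1443 × 100 = 76.92 %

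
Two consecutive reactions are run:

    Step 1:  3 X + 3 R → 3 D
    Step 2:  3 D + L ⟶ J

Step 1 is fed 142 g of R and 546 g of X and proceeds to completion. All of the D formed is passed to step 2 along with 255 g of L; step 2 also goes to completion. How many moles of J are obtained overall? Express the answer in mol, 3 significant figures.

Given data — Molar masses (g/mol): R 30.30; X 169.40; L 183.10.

1.07 mol

Step 1:
n(R) = 142.0 / 30.30 = 4.686 mol
n(X) = 546.0 / 169.40 = 3.223 mol
n/ν → R: 1.562, X: 1.074; X is limiting.
n(D) produced = (3/3) × 3.223 = 3.223 mol
Step 2:
n(D) available = 3.223 mol
n(L) = 255.0 / 183.10 = 1.393 mol
n/ν → D: 1.074, L: 1.393; D is limiting.
n(J) = (1/3) × 3.223 = 1.074 mol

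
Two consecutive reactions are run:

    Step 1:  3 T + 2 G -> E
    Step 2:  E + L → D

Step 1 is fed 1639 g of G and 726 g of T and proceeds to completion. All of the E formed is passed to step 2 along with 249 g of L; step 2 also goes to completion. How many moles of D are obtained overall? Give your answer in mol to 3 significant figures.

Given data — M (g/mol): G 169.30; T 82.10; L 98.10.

2.54 mol

Step 1:
n(G) = 1639 / 169.30 = 9.681 mol
n(T) = 726.0 / 82.10 = 8.843 mol
n/ν for G = 9.681/2 = 4.841
n/ν for T = 8.843/3 = 2.948
Smallest n/ν is T → limiting reagent.
n(E) produced = (1/3) × 8.843 = 2.948 mol
Step 2:
n(E) available = 2.948 mol
n(L) = 249.0 / 98.10 = 2.538 mol
n/ν for E = 2.948/1 = 2.948
n/ν for L = 2.538/1 = 2.538
Smallest n/ν is L → limiting reagent.
n(D) = (1/1) × 2.538 = 2.538 mol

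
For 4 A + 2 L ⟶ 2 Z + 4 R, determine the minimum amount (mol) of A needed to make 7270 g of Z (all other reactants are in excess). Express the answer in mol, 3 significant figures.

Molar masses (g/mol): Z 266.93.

n(Z) = 7270 / 266.93 = 27.24 mol
n(A) = (4/2) × 27.24 = 54.48 mol

54.5 mol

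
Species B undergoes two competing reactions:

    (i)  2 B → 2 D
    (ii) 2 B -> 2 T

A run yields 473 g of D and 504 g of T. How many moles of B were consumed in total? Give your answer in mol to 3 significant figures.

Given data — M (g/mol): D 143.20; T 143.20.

6.82 mol

n(D) = 473 / 143.20 = 3.303 mol
n(T) = 504 / 143.20 = 3.520 mol
n(B) via (i) = (2/2)×3.303 = 3.303 mol
n(B) via (ii) = (2/2)×3.520 = 3.520 mol
total n(B) = 3.303 + 3.520 = 6.823 mol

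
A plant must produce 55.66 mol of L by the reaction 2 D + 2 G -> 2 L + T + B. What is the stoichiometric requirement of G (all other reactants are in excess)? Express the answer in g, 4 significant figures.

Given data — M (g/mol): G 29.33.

1633 g

n(L) = 55.66 mol
n(G) = (2/2) × 55.66 = 55.66 mol
mass = 55.66 × 29.33 = 1633 g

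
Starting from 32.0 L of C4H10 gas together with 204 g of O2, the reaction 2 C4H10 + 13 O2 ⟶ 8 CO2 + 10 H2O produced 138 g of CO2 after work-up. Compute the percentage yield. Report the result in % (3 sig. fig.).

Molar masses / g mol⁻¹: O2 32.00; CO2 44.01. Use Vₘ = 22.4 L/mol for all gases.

79.9 %

n(C4H10) = 32.00 / 22.4 = 1.429 mol
n(O2) = 204.0 / 32.00 = 6.375 mol
n/ν → C4H10: 0.7145, O2: 0.4904; O2 is limiting.
theoretical n(CO2) = (8/13) × 6.375 = 3.923 mol → 172.7 g
% yield = 138 / 172.7 × 100 = 79.91 %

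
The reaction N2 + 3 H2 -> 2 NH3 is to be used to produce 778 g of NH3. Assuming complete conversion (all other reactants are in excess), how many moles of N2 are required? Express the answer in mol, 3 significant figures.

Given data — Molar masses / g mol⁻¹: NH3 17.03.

22.8 mol

n(NH3) = 778 / 17.03 = 45.68 mol
n(N2) = (1/2) × 45.68 = 22.84 mol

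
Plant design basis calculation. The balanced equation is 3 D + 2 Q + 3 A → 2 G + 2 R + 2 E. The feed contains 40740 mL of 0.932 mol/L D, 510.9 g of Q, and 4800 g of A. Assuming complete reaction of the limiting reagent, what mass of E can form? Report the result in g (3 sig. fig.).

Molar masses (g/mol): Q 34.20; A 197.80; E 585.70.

8750 g

n(D) = 0.932 × 40740/1000 = 37.97 mol
n(Q) = 510.9 / 34.20 = 14.94 mol
n(A) = 4800 / 197.80 = 24.27 mol
n/ν for D = 37.97/3 = 12.66
n/ν for Q = 14.94/2 = 7.470
n/ν for A = 24.27/3 = 8.090
Smallest n/ν is Q → limiting reagent.
n(E) = (2/2) × 14.94 = 14.94 mol
mass = 14.94 × 585.70 = 8750 g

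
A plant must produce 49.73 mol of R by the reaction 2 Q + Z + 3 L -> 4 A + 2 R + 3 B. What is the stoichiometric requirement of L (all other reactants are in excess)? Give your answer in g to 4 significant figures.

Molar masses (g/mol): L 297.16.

22170 g

n(R) = 49.73 mol
n(L) = (3/2) × 49.73 = 74.60 mol
mass = 74.60 × 297.16 = 22170 g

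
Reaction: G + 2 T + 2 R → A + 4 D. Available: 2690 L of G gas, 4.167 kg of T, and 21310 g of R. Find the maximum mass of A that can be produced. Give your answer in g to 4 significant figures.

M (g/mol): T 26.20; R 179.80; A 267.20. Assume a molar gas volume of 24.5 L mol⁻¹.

n(G) = 2690 / 24.5 = 109.8 mol
n(T) = 4.167×1000 / 26.20 = 159.0 mol
n(R) = 21310 / 179.80 = 118.5 mol
n/ν for G = 109.8/1 = 109.8
n/ν for T = 159.0/2 = 79.50
n/ν for R = 118.5/2 = 59.25
Smallest n/ν is R → limiting reagent.
n(A) = (1/2) × 118.5 = 59.25 mol
mass = 59.25 × 267.20 = 15830 g

15830 g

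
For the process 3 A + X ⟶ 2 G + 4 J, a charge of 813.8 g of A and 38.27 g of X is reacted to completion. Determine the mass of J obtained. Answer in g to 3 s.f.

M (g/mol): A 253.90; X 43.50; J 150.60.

n(A) = 813.8 / 253.90 = 3.205 mol
n(X) = 38.27 / 43.50 = 0.8798 mol
n/ν → A: 1.068, X: 0.8798; X is limiting.
n(J) = (4/1) × 0.8798 = 3.519 mol
mass = 3.519 × 150.60 = 530.0 g

530 g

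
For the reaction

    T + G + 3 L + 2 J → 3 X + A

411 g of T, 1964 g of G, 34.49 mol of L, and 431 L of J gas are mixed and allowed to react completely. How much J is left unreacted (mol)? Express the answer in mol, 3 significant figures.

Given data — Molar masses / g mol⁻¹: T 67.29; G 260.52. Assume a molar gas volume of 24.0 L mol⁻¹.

n(T) = 411.0 / 67.29 = 6.108 mol
n(G) = 1964 / 260.52 = 7.539 mol
n(L) = 34.49 mol
n(J) = 431.0 / 24.0 = 17.96 mol
n/ν → T: 6.108, G: 7.539, L: 11.50, J: 8.980; T is limiting.
J consumed = (2/1) × 6.108 = 12.22 mol
J remaining = 17.96 − 12.22 = 5.740 mol

5.74 mol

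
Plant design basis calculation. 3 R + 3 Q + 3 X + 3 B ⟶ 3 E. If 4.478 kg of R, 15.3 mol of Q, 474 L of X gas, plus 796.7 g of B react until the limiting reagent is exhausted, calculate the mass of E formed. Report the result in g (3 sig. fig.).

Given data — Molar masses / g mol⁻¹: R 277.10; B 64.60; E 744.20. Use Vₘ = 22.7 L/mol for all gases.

n(R) = 4.478×1000 / 277.10 = 16.16 mol
n(Q) = 15.30 mol
n(X) = 474.0 / 22.7 = 20.88 mol
n(B) = 796.7 / 64.60 = 12.33 mol
n/ν → R: 5.387, Q: 5.100, X: 6.960, B: 4.110; B is limiting.
n(E) = (3/3) × 12.33 = 12.33 mol
mass = 12.33 × 744.20 = 9176 g

9180 g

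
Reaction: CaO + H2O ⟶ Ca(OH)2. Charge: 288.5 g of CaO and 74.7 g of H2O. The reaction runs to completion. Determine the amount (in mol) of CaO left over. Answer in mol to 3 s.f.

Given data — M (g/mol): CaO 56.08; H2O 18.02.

n(CaO) = 288.5 / 56.08 = 5.144 mol
n(H2O) = 74.70 / 18.02 = 4.145 mol
n/ν → CaO: 5.144, H2O: 4.145; H2O is limiting.
CaO consumed = (1/1) × 4.145 = 4.145 mol
CaO remaining = 5.144 − 4.145 = 0.9990 mol

0.999 mol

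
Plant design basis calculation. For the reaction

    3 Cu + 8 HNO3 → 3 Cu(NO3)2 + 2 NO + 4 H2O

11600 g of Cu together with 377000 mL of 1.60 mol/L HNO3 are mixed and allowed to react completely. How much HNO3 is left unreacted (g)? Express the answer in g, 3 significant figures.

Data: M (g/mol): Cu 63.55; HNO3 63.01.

7340 g

n(Cu) = 11600 / 63.55 = 182.5 mol
n(HNO3) = 1.60 × 377000/1000 = 603.2 mol
n/ν → Cu: 60.83, HNO3: 75.40; Cu is limiting.
HNO3 consumed = (8/3) × 182.5 = 486.7 mol
HNO3 remaining = 603.2 − 486.7 = 116.5 mol
mass = 116.5 × 63.01 = 7341 g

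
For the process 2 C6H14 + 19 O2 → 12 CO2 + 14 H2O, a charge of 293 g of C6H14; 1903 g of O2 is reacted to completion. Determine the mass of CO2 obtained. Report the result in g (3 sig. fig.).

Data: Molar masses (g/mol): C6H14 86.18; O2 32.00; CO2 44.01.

n(C6H14) = 293.0 / 86.18 = 3.400 mol
n(O2) = 1903 / 32.00 = 59.47 mol
n/ν for C6H14 = 3.400/2 = 1.700
n/ν for O2 = 59.47/19 = 3.130
Smallest n/ν is C6H14 → limiting reagent.
n(CO2) = (12/2) × 3.400 = 20.40 mol
mass = 20.40 × 44.01 = 897.8 g

898 g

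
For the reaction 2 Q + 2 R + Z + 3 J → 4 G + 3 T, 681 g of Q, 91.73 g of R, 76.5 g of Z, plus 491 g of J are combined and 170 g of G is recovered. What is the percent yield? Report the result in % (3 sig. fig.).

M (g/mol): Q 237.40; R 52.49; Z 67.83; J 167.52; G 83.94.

n(Q) = 681.0 / 237.40 = 2.869 mol
n(R) = 91.73 / 52.49 = 1.748 mol
n(Z) = 76.50 / 67.83 = 1.128 mol
n(J) = 491.0 / 167.52 = 2.931 mol
n/ν → Q: 1.435, R: 0.8740, Z: 1.128, J: 0.9770; R is limiting.
theoretical n(G) = (4/2) × 1.748 = 3.496 mol → 293.5 g
% yield = 170 / 293.5 × 100 = 57.92 %

57.9 %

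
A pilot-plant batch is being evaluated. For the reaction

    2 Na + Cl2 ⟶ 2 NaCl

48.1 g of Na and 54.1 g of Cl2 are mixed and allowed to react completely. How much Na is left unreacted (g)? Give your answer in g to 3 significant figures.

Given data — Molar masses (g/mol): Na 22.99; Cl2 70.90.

n(Na) = 48.10 / 22.99 = 2.092 mol
n(Cl2) = 54.10 / 70.90 = 0.7630 mol
n/ν → Na: 1.046, Cl2: 0.7630; Cl2 is limiting.
Na consumed = (2/1) × 0.7630 = 1.526 mol
Na remaining = 2.092 − 1.526 = 0.5660 mol
mass = 0.5660 × 22.99 = 13.01 g

13.0 g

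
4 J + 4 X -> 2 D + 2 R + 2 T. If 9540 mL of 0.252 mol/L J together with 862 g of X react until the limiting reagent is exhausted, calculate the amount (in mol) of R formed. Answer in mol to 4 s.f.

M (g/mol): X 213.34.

1.202 mol

n(J) = 0.252 × 9540/1000 = 2.404 mol
n(X) = 862.0 / 213.34 = 4.040 mol
n/ν → J: 0.6010, X: 1.010; J is limiting.
n(R) = (2/4) × 2.404 = 1.202 mol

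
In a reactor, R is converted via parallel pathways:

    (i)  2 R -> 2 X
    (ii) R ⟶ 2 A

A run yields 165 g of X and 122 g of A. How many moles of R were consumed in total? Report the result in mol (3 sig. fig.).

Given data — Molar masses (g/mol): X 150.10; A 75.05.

n(X) = 165 / 150.10 = 1.099 mol
n(A) = 122 / 75.05 = 1.626 mol
n(R) via (i) = (2/2)×1.099 = 1.099 mol
n(R) via (ii) = (1/2)×1.626 = 0.8130 mol
total n(R) = 1.099 + 0.8130 = 1.912 mol

1.91 mol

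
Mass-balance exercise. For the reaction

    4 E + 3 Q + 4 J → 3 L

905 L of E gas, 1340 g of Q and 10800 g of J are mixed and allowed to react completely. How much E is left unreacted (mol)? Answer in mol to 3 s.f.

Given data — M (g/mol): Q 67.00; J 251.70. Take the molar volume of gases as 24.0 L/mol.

11.0 mol

n(E) = 905.0 / 24.0 = 37.71 mol
n(Q) = 1340 / 67.00 = 20.00 mol
n(J) = 10800 / 251.70 = 42.91 mol
n/ν → E: 9.428, Q: 6.667, J: 10.73; Q is limiting.
E consumed = (4/3) × 20.00 = 26.67 mol
E remaining = 37.71 − 26.67 = 11.04 mol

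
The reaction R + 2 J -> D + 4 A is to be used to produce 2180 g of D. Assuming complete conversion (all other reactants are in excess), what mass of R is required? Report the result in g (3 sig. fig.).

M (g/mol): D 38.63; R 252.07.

14200 g

n(D) = 2180 / 38.63 = 56.43 mol
n(R) = (1/1) × 56.43 = 56.43 mol
mass = 56.43 × 252.07 = 14220 g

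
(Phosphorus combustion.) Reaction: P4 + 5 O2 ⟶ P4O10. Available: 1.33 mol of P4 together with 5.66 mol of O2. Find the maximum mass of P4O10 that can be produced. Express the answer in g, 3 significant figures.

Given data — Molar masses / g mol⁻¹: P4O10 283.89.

321 g

n(P4) = 1.330 mol
n(O2) = 5.660 mol
n/ν → P4: 1.330, O2: 1.132; O2 is limiting.
n(P4O10) = (1/5) × 5.660 = 1.132 mol
mass = 1.132 × 283.89 = 321.4 g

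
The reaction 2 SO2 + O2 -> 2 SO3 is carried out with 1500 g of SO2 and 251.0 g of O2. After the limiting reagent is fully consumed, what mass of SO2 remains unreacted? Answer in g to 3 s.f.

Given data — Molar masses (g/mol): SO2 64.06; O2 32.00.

n(SO2) = 1500 / 64.06 = 23.42 mol
n(O2) = 251.0 / 32.00 = 7.844 mol
n/ν → SO2: 11.71, O2: 7.844; O2 is limiting.
SO2 consumed = (2/1) × 7.844 = 15.69 mol
SO2 remaining = 23.42 − 15.69 = 7.730 mol
mass = 7.730 × 64.06 = 495.2 g

495 g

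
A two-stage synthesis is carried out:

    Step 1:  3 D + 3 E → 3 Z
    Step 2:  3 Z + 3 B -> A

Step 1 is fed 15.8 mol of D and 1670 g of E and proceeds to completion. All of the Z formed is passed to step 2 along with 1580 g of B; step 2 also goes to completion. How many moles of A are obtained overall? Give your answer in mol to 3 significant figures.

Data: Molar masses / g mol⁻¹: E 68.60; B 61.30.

5.27 mol

Step 1:
n(D) = 15.80 mol
n(E) = 1670 / 68.60 = 24.34 mol
n/ν for D = 15.80/3 = 5.267
n/ν for E = 24.34/3 = 8.113
Smallest n/ν is D → limiting reagent.
n(Z) produced = (3/3) × 15.80 = 15.80 mol
Step 2:
n(Z) available = 15.80 mol
n(B) = 1580 / 61.30 = 25.77 mol
n/ν for Z = 15.80/3 = 5.267
n/ν for B = 25.77/3 = 8.590
Smallest n/ν is Z → limiting reagent.
n(A) = (1/3) × 15.80 = 5.267 mol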